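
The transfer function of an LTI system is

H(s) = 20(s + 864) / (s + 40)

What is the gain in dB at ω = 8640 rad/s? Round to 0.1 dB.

At s = jω = j8640:
zero (s+864): 864 + j8640 → |·| = √(864²+8640²) = √75396096 ≈ 8683.1, ∠ = arctan(8640/864) ≈ 84.29°
pole (s+40): 40 + j8640 → |·| = √(40²+8640²) = √74651200 ≈ 8640.1, ∠ = arctan(8640/40) ≈ 89.73°
|H| = 20 · 8683.1 / 8640.1 ≈ 20.1
Gain = 20 log₁₀(20.1) ≈ 26.06 dB

26.1 dB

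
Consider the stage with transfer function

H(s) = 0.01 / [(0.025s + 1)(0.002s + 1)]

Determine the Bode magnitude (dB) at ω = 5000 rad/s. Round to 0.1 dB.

-102.0 dB

At ω = 5000 rad/s:
pole (1 + j5000·0.025) = 1 + j125 → |·| ≈ 125, ∠ ≈ 89.54°
pole (1 + j5000·0.002) = 1 + j10 → |·| ≈ 10.05, ∠ ≈ 84.29°
|H| = 0.01 · 1 / (125 · 10.05) ≈ 7.9602e-06
Gain = 20 log₁₀(7.9602e-06) ≈ -101.98 dB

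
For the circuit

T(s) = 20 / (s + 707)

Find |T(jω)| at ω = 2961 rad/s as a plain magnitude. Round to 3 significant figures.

0.00657

Substitute s = j2961:
Numerator: 20 = 20 + j0
Denominator: (j2961) + 707 = 707 + j2961
|N| = √(20² + 0²) ≈ 20, ∠N ≈ 0.00°
|D| = √(707² + 2961²) ≈ 3044.2, ∠D ≈ 76.57°
|T| = 20 / 3044.2 ≈ 0.0065699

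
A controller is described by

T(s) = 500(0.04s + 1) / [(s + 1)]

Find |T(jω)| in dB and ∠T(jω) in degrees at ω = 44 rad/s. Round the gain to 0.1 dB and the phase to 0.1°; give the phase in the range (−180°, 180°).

27.2 dB, -28.3°

At ω = 44 rad/s:
zero (1 + j44·0.04) = 1 + j1.76 → |·| ≈ 2.0243, ∠ ≈ 60.40°
pole (1 + j44·1) = 1 + j44 → |·| ≈ 44.011, ∠ ≈ 88.70°
|T| = 500 · 2.0243 / (44.011) ≈ 22.998
Gain = 20 log₁₀(22.998) ≈ 27.23 dB
∠T = (60.40°) − (88.70°) = -28.30°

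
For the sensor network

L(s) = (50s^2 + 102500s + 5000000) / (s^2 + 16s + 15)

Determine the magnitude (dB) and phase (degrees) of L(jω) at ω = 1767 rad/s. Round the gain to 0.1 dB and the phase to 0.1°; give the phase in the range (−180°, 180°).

37.6 dB, -49.6°

Substitute s = j1767:
Numerator: 50(j1767)^2 + 102500(j1767) + 5000000 = -151114450 + j181117500
Denominator: (j1767)^2 + 16(j1767) + 15 = -3122274 + j28272
|N| = √(151114450² + 181117500²) ≈ 2.3588e+08, ∠N ≈ 129.84°
|D| = √(3122274² + 28272²) ≈ 3.1224e+06, ∠D ≈ 179.48°
|L| = 2.3588e+08 / 3.1224e+06 ≈ 75.544
Gain = 20 log₁₀(75.544) ≈ 37.56 dB
∠L = 129.84° − 179.48° = -49.64°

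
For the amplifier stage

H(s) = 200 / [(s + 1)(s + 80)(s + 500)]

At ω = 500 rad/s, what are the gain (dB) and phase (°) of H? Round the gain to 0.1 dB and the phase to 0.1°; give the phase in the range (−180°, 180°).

-119.0 dB, 144.2°

At s = jω = j500:
pole (s+1): 1 + j500 → |·| = √(1²+500²) = √250001 ≈ 500, ∠ = arctan(500/1) ≈ 89.89°
pole (s+80): 80 + j500 → |·| = √(80²+500²) = √256400 ≈ 506.36, ∠ = arctan(500/80) ≈ 80.91°
pole (s+500): 500 + j500 → |·| = √(500²+500²) = √500000 ≈ 707.11, ∠ = arctan(500/500) ≈ 45.00°
|H| = 200 / 1.7903e+08 ≈ 1.1171e-06
Gain = 20 log₁₀(1.1171e-06) ≈ -119.04 dB
∠H = 0.00° − 215.80° = -215.80° ≡ 144.20° (principal value)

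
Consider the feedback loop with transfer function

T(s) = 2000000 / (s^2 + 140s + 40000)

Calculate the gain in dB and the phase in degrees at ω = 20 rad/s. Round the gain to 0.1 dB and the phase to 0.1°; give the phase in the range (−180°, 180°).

34.0 dB, -4.0°

At s = jω = j20:
quadratic: (j20)² + 140·j20 + 40000 = 39600 + j2800 → |·| ≈ 39699, ∠ ≈ 4.04°
|T| = 2000000 / 39699 ≈ 50.379
Gain = 20 log₁₀(50.379) ≈ 34.04 dB
∠T = 0.00° − 4.04° = -4.04°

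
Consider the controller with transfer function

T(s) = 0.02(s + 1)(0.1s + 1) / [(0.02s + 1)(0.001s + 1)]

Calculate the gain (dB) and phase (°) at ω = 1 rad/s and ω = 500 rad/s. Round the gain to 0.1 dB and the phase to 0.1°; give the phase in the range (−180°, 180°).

ω = 1: -30.9 dB, 49.5°; ω = 500: 33.0 dB, 67.9°

At ω = 1 rad/s:
zero (1 + j1·1) = 1 + j1 → |·| ≈ 1.4142, ∠ ≈ 45.00°
zero (1 + j1·0.1) = 1 + j0.1 → |·| ≈ 1.005, ∠ ≈ 5.71°
pole (1 + j1·0.02) = 1 + j0.02 → |·| ≈ 1.0002, ∠ ≈ 1.15°
pole (1 + j1·0.001) = 1 + j0.001 → |·| ≈ 1, ∠ ≈ 0.06°
|T| = 0.02 · 1.4142 · 1.005 / (1.0002 · 1) ≈ 0.02842
Gain = 20 log₁₀(0.02842) ≈ -30.93 dB
∠T = (45.00° + 5.71°) − (1.15° + 0.06°) = 49.50°

At ω = 500 rad/s:
zero (1 + j500·1) = 1 + j500 → |·| ≈ 500, ∠ ≈ 89.89°
zero (1 + j500·0.1) = 1 + j50 → |·| ≈ 50.01, ∠ ≈ 88.85°
pole (1 + j500·0.02) = 1 + j10 → |·| ≈ 10.05, ∠ ≈ 84.29°
pole (1 + j500·0.001) = 1 + j0.5 → |·| ≈ 1.118, ∠ ≈ 26.57°
|T| = 0.02 · 500 · 50.01 / (10.05 · 1.118) ≈ 44.509
Gain = 20 log₁₀(44.509) ≈ 32.97 dB
∠T = (89.89° + 88.85°) − (84.29° + 26.57°) = 67.88°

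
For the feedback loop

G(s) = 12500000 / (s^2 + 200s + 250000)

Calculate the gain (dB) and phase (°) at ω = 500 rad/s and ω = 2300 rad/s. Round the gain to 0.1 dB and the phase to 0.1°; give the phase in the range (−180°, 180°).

At s = jω = j500:
quadratic: (j500)² + 200·j500 + 250000 = 0 + j100000 → |·| ≈ 1e+05, ∠ ≈ 90.00°
|G| = 12500000 / 1e+05 ≈ 125
Gain = 20 log₁₀(125) ≈ 41.94 dB
∠G = 0.00° − 90.00° = -90.00°

At s = jω = j2300:
quadratic: (j2300)² + 200·j2300 + 250000 = -5040000 + j460000 → |·| ≈ 5.0609e+06, ∠ ≈ 174.79°
|G| = 12500000 / 5.0609e+06 ≈ 2.4699
Gain = 20 log₁₀(2.4699) ≈ 7.85 dB
∠G = 0.00° − 174.79° = -174.79°

ω = 500: 41.9 dB, -90.0°; ω = 2300: 7.9 dB, -174.8°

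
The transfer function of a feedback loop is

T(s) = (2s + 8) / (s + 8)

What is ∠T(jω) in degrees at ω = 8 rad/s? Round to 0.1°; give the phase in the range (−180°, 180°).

Substitute s = j8:
Numerator: 2(j8) + 8 = 8 + j16
Denominator: (j8) + 8 = 8 + j8
|N| = √(8² + 16²) ≈ 17.889, ∠N ≈ 63.43°
|D| = √(8² + 8²) ≈ 11.314, ∠D ≈ 45.00°
∠T = 63.43° − 45.00° = 18.43°

18.4°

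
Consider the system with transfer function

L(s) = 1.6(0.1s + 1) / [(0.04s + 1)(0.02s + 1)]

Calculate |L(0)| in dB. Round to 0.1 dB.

4.1 dB

L(0) = 1.6 · 1 / 1 = 1.6
20 log₁₀(1.6) ≈ 4.08 dB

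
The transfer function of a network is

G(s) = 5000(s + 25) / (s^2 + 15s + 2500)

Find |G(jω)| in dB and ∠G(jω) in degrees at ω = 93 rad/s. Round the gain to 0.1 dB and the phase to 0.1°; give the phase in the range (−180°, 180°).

At s = jω = j93:
zero (s+25): 25 + j93 → |·| = √(25²+93²) = √9274 ≈ 96.302, ∠ = arctan(93/25) ≈ 74.95°
quadratic: (j93)² + 15·j93 + 2500 = -6149 + j1395 → |·| ≈ 6305.3, ∠ ≈ 167.22°
|G| = 5000 · 96.302 / 6305.3 ≈ 76.366
Gain = 20 log₁₀(76.366) ≈ 37.66 dB
∠G = 74.95° − 167.22° = -92.27°

37.7 dB, -92.3°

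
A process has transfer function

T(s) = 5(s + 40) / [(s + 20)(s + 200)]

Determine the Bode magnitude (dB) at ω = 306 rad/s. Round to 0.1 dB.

-37.2 dB

At s = jω = j306:
zero (s+40): 40 + j306 → |·| = √(40²+306²) = √95236 ≈ 308.6, ∠ = arctan(306/40) ≈ 82.55°
pole (s+20): 20 + j306 → |·| = √(20²+306²) = √94036 ≈ 306.65, ∠ = arctan(306/20) ≈ 86.26°
pole (s+200): 200 + j306 → |·| = √(200²+306²) = √133636 ≈ 365.56, ∠ = arctan(306/200) ≈ 56.83°
|T| = 5 · 308.6 / 1.121e+05 ≈ 0.013764
Gain = 20 log₁₀(0.013764) ≈ -37.23 dB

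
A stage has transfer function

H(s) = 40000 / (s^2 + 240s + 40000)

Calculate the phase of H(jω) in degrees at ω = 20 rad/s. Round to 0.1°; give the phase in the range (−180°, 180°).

-6.9°

At s = jω = j20:
quadratic: (j20)² + 240·j20 + 40000 = 39600 + j4800 → |·| ≈ 39890, ∠ ≈ 6.91°
∠H = 0.00° − 6.91° = -6.91°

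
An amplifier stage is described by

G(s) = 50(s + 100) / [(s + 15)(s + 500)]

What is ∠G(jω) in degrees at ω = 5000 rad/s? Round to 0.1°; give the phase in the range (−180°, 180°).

-85.3°

At s = jω = j5000:
zero (s+100): 100 + j5000 → |·| = √(100²+5000²) = √25010000 ≈ 5001, ∠ = arctan(5000/100) ≈ 88.85°
pole (s+15): 15 + j5000 → |·| = √(15²+5000²) = √25000225 ≈ 5000, ∠ = arctan(5000/15) ≈ 89.83°
pole (s+500): 500 + j5000 → |·| = √(500²+5000²) = √25250000 ≈ 5024.9, ∠ = arctan(5000/500) ≈ 84.29°
∠G = 88.85° − 174.12° = -85.27°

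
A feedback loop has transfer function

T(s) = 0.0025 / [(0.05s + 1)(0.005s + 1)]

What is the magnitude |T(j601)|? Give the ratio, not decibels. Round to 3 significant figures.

2.63e-05

At ω = 601 rad/s:
pole (1 + j601·0.05) = 1 + j30.05 → |·| ≈ 30.067, ∠ ≈ 88.09°
pole (1 + j601·0.005) = 1 + j3.005 → |·| ≈ 3.167, ∠ ≈ 71.59°
|T| = 0.0025 · 1 / (30.067 · 3.167) ≈ 2.6254e-05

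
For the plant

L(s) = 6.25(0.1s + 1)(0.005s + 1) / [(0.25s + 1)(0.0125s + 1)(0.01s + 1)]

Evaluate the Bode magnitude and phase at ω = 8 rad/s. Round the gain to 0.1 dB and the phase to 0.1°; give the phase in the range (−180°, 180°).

At ω = 8 rad/s:
zero (1 + j8·0.1) = 1 + j0.8 → |·| ≈ 1.2806, ∠ ≈ 38.66°
zero (1 + j8·0.005) = 1 + j0.04 → |·| ≈ 1.0008, ∠ ≈ 2.29°
pole (1 + j8·0.25) = 1 + j2 → |·| ≈ 2.2361, ∠ ≈ 63.43°
pole (1 + j8·0.0125) = 1 + j0.1 → |·| ≈ 1.005, ∠ ≈ 5.71°
pole (1 + j8·0.01) = 1 + j0.08 → |·| ≈ 1.0032, ∠ ≈ 4.57°
|L| = 6.25 · 1.2806 · 1.0008 / (2.2361 · 1.005 · 1.0032) ≈ 3.553
Gain = 20 log₁₀(3.553) ≈ 11.01 dB
∠L = (38.66° + 2.29°) − (63.43° + 5.71° + 4.57°) = -32.76°

11.0 dB, -32.8°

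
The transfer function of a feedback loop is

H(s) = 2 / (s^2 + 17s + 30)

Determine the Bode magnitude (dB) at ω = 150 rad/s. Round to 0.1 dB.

Substitute s = j150:
Numerator: 2 = 2 + j0
Denominator: (j150)^2 + 17(j150) + 30 = -22470 + j2550
|N| = √(2² + 0²) ≈ 2, ∠N ≈ 0.00°
|D| = √(22470² + 2550²) ≈ 22614, ∠D ≈ 173.53°
|H| = 2 / 22614 ≈ 8.8441e-05
Gain = 20 log₁₀(8.8441e-05) ≈ -81.07 dB

-81.1 dB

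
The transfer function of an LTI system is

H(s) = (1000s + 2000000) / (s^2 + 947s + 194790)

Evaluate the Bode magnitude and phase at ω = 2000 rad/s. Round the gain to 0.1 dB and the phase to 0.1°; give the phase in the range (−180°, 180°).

Substitute s = j2000:
Numerator: 1000(j2000) + 2000000 = 2000000 + j2000000
Denominator: (j2000)^2 + 947(j2000) + 194790 = -3805210 + j1894000
|N| = √(2000000² + 2000000²) ≈ 2.8284e+06, ∠N ≈ 45.00°
|D| = √(3805210² + 1894000²) ≈ 4.2505e+06, ∠D ≈ 153.54°
|H| = 2.8284e+06 / 4.2505e+06 ≈ 0.66543
Gain = 20 log₁₀(0.66543) ≈ -3.54 dB
∠H = 45.00° − 153.54° = -108.54°

-3.5 dB, -108.5°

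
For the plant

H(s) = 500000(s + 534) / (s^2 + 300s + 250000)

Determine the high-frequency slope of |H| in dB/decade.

Each pole contributes −20 dB/decade at high frequency; each zero contributes +20 dB/decade.
Net: 1 zero(s) − 2 pole(s) → -20 dB/decade.

-20 dB/decade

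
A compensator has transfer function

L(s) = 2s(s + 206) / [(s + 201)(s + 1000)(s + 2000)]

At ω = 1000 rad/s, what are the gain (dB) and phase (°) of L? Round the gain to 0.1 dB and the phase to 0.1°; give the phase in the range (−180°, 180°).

At s = jω = j1000:
zero (s+206): 206 + j1000 → |·| = √(206²+1000²) = √1042436 ≈ 1021, ∠ = arctan(1000/206) ≈ 78.36°
zero at origin: s = j1000 → |·| = 1000, ∠ = 90.00°
pole (s+201): 201 + j1000 → |·| = √(201²+1000²) = √1040401 ≈ 1020, ∠ = arctan(1000/201) ≈ 78.63°
pole (s+1000): 1000 + j1000 → |·| = √(1000²+1000²) = √2000000 ≈ 1414.2, ∠ = arctan(1000/1000) ≈ 45.00°
pole (s+2000): 2000 + j1000 → |·| = √(2000²+1000²) = √5000000 ≈ 2236.1, ∠ = arctan(1000/2000) ≈ 26.57°
|L| = 2 · 1.021e+06 / 3.2255e+09 ≈ 0.00063308
Gain = 20 log₁₀(0.00063308) ≈ -63.97 dB
∠L = 168.36° − 150.20° = 18.16°

-64.0 dB, 18.2°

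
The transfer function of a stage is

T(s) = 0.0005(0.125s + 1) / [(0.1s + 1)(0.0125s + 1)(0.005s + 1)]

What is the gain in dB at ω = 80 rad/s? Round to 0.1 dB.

-67.8 dB

At ω = 80 rad/s:
zero (1 + j80·0.125) = 1 + j10 → |·| ≈ 10.05, ∠ ≈ 84.29°
pole (1 + j80·0.1) = 1 + j8 → |·| ≈ 8.0623, ∠ ≈ 82.87°
pole (1 + j80·0.0125) = 1 + j1 → |·| ≈ 1.4142, ∠ ≈ 45.00°
pole (1 + j80·0.005) = 1 + j0.4 → |·| ≈ 1.077, ∠ ≈ 21.80°
|T| = 0.0005 · 10.05 / (8.0623 · 1.4142 · 1.077) ≈ 0.00040921
Gain = 20 log₁₀(0.00040921) ≈ -67.76 dB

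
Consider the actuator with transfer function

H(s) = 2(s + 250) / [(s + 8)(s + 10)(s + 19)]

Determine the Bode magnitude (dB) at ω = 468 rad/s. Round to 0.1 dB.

-99.7 dB

At s = jω = j468:
zero (s+250): 250 + j468 → |·| = √(250²+468²) = √281524 ≈ 530.59, ∠ = arctan(468/250) ≈ 61.89°
pole (s+8): 8 + j468 → |·| = √(8²+468²) = √219088 ≈ 468.07, ∠ = arctan(468/8) ≈ 89.02°
pole (s+10): 10 + j468 → |·| = √(10²+468²) = √219124 ≈ 468.11, ∠ = arctan(468/10) ≈ 88.78°
pole (s+19): 19 + j468 → |·| = √(19²+468²) = √219385 ≈ 468.39, ∠ = arctan(468/19) ≈ 87.68°
|H| = 2 · 530.59 / 1.0263e+08 ≈ 1.034e-05
Gain = 20 log₁₀(1.034e-05) ≈ -99.71 dB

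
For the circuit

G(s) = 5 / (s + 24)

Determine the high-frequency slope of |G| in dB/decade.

Each pole contributes −20 dB/decade at high frequency; each zero contributes +20 dB/decade.
Net: 0 zero(s) − 1 pole(s) → -20 dB/decade.

-20 dB/decade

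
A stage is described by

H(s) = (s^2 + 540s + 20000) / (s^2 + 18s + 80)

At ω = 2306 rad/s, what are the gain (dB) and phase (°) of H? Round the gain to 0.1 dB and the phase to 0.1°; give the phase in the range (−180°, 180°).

Substitute s = j2306:
Numerator: (j2306)^2 + 540(j2306) + 20000 = -5297636 + j1245240
Denominator: (j2306)^2 + 18(j2306) + 80 = -5317556 + j41508
|N| = √(5297636² + 1245240²) ≈ 5.442e+06, ∠N ≈ 166.77°
|D| = √(5317556² + 41508²) ≈ 5.3177e+06, ∠D ≈ 179.55°
|H| = 5.442e+06 / 5.3177e+06 ≈ 1.0234
Gain = 20 log₁₀(1.0234) ≈ 0.20 dB
∠H = 166.77° − 179.55° = -12.78°

0.2 dB, -12.8°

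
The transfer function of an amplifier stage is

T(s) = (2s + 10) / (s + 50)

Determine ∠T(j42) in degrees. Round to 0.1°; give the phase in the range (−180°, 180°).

Substitute s = j42:
Numerator: 2(j42) + 10 = 10 + j84
Denominator: (j42) + 50 = 50 + j42
|N| = √(10² + 84²) ≈ 84.593, ∠N ≈ 83.21°
|D| = √(50² + 42²) ≈ 65.299, ∠D ≈ 40.03°
∠T = 83.21° − 40.03° = 43.18°

43.2°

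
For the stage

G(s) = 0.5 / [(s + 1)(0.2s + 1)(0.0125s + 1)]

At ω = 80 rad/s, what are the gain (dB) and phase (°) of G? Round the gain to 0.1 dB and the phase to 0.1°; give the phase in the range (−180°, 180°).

At ω = 80 rad/s:
pole (1 + j80·1) = 1 + j80 → |·| ≈ 80.006, ∠ ≈ 89.28°
pole (1 + j80·0.2) = 1 + j16 → |·| ≈ 16.031, ∠ ≈ 86.42°
pole (1 + j80·0.0125) = 1 + j1 → |·| ≈ 1.4142, ∠ ≈ 45.00°
|G| = 0.5 · 1 / (80.006 · 16.031 · 1.4142) ≈ 0.00027566
Gain = 20 log₁₀(0.00027566) ≈ -71.19 dB
∠G = (0°) − (89.28° + 86.42° + 45.00°) = -220.70° ≡ 139.30° (principal value)

-71.2 dB, 139.3°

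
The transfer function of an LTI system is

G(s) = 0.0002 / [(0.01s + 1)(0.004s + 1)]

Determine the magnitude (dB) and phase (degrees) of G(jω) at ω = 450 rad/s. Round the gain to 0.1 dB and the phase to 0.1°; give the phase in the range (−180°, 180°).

-93.5 dB, -138.4°

At ω = 450 rad/s:
pole (1 + j450·0.01) = 1 + j4.5 → |·| ≈ 4.6098, ∠ ≈ 77.47°
pole (1 + j450·0.004) = 1 + j1.8 → |·| ≈ 2.0591, ∠ ≈ 60.95°
|G| = 0.0002 · 1 / (4.6098 · 2.0591) ≈ 2.107e-05
Gain = 20 log₁₀(2.107e-05) ≈ -93.53 dB
∠G = (0°) − (77.47° + 60.95°) = -138.42°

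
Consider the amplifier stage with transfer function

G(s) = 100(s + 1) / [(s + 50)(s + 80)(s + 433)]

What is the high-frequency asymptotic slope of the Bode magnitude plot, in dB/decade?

-40 dB/decade

Each pole contributes −20 dB/decade at high frequency; each zero contributes +20 dB/decade.
Net: 1 zero(s) − 3 pole(s) → -40 dB/decade.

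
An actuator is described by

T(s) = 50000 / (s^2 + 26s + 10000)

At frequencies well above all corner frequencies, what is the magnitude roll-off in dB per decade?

-40 dB/decade

Each pole contributes −20 dB/decade at high frequency; each zero contributes +20 dB/decade.
Net: 0 zero(s) − 2 pole(s) → -40 dB/decade.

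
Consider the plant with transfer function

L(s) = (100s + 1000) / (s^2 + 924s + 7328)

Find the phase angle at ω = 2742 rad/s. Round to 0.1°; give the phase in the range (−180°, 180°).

-71.6°

Substitute s = j2742:
Numerator: 100(j2742) + 1000 = 1000 + j274200
Denominator: (j2742)^2 + 924(j2742) + 7328 = -7511236 + j2533608
|N| = √(1000² + 274200²) ≈ 2.742e+05, ∠N ≈ 89.79°
|D| = √(7511236² + 2533608²) ≈ 7.927e+06, ∠D ≈ 161.36°
∠L = 89.79° − 161.36° = -71.57°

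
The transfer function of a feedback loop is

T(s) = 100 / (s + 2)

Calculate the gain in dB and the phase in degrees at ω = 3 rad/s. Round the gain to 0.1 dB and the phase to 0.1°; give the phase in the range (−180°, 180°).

28.9 dB, -56.3°

At s = jω = j3:
pole (s+2): 2 + j3 → |·| = √(2²+3²) = √13 ≈ 3.6056, ∠ = arctan(3/2) ≈ 56.31°
|T| = 100 / 3.6056 ≈ 27.735
Gain = 20 log₁₀(27.735) ≈ 28.86 dB
∠T = 0.00° − 56.31° = -56.31°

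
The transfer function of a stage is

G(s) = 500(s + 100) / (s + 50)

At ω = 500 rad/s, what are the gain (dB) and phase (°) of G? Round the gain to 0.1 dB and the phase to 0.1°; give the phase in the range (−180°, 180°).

At s = jω = j500:
zero (s+100): 100 + j500 → |·| = √(100²+500²) = √260000 ≈ 509.9, ∠ = arctan(500/100) ≈ 78.69°
pole (s+50): 50 + j500 → |·| = √(50²+500²) = √252500 ≈ 502.49, ∠ = arctan(500/50) ≈ 84.29°
|G| = 500 · 509.9 / 502.49 ≈ 507.37
Gain = 20 log₁₀(507.37) ≈ 54.11 dB
∠G = 78.69° − 84.29° = -5.60°

54.1 dB, -5.6°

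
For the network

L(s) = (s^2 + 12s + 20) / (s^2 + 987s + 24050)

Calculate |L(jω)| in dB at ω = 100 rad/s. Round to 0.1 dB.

-19.9 dB

Substitute s = j100:
Numerator: (j100)^2 + 12(j100) + 20 = -9980 + j1200
Denominator: (j100)^2 + 987(j100) + 24050 = 14050 + j98700
|N| = √(9980² + 1200²) ≈ 10052, ∠N ≈ 173.14°
|D| = √(14050² + 98700²) ≈ 99695, ∠D ≈ 81.90°
|L| = 10052 / 99695 ≈ 0.10083
Gain = 20 log₁₀(0.10083) ≈ -19.93 dB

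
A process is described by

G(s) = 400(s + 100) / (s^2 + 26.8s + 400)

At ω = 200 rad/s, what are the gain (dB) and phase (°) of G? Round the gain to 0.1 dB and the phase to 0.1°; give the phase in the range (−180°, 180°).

7.0 dB, -108.9°

At s = jω = j200:
zero (s+100): 100 + j200 → |·| = √(100²+200²) = √50000 ≈ 223.61, ∠ = arctan(200/100) ≈ 63.43°
quadratic: (j200)² + 26.8·j200 + 400 = -39600 + j5360 → |·| ≈ 39961, ∠ ≈ 172.29°
|G| = 400 · 223.61 / 39961 ≈ 2.2383
Gain = 20 log₁₀(2.2383) ≈ 7.00 dB
∠G = 63.43° − 172.29° = -108.86°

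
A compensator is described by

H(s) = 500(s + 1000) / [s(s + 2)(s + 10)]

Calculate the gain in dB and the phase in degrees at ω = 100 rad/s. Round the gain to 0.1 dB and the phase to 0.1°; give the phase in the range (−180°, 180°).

At s = jω = j100:
zero (s+1000): 1000 + j100 → |·| = √(1000²+100²) = √1010000 ≈ 1005, ∠ = arctan(100/1000) ≈ 5.71°
pole (s+2): 2 + j100 → |·| = √(2²+100²) = √10004 ≈ 100.02, ∠ = arctan(100/2) ≈ 88.85°
pole (s+10): 10 + j100 → |·| = √(10²+100²) = √10100 ≈ 100.5, ∠ = arctan(100/10) ≈ 84.29°
pole at origin: |s| = 100, ∠ = 90.00° (in denominator)
|H| = 500 · 1005 / 1.0052e+06 ≈ 0.4999
Gain = 20 log₁₀(0.4999) ≈ -6.02 dB
∠H = 5.71° − 263.14° = -257.43° ≡ 102.57° (principal value)

-6.0 dB, 102.6°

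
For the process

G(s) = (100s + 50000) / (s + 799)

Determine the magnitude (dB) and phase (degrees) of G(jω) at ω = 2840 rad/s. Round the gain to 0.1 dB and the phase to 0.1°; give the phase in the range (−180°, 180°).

39.8 dB, 5.7°

Substitute s = j2840:
Numerator: 100(j2840) + 50000 = 50000 + j284000
Denominator: (j2840) + 799 = 799 + j2840
|N| = √(50000² + 284000²) ≈ 2.8837e+05, ∠N ≈ 80.02°
|D| = √(799² + 2840²) ≈ 2950.3, ∠D ≈ 74.29°
|G| = 2.8837e+05 / 2950.3 ≈ 97.743
Gain = 20 log₁₀(97.743) ≈ 39.80 dB
∠G = 80.02° − 74.29° = 5.73°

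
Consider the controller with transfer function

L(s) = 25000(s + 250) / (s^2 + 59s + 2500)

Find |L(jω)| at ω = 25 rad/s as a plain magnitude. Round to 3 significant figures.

At s = jω = j25:
zero (s+250): 250 + j25 → |·| = √(250²+25²) = √63125 ≈ 251.25, ∠ = arctan(25/250) ≈ 5.71°
quadratic: (j25)² + 59·j25 + 2500 = 1875 + j1475 → |·| ≈ 2385.6, ∠ ≈ 38.19°
|L| = 25000 · 251.25 / 2385.6 ≈ 2633

2.63e+03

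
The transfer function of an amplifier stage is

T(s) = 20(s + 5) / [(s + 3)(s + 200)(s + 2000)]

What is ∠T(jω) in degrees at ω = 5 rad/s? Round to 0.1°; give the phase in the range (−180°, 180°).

-15.6°

At s = jω = j5:
zero (s+5): 5 + j5 → |·| = √(5²+5²) = √50 ≈ 7.0711, ∠ = arctan(5/5) ≈ 45.00°
pole (s+3): 3 + j5 → |·| = √(3²+5²) = √34 ≈ 5.831, ∠ = arctan(5/3) ≈ 59.04°
pole (s+200): 200 + j5 → |·| = √(200²+5²) = √40025 ≈ 200.06, ∠ = arctan(5/200) ≈ 1.43°
pole (s+2000): 2000 + j5 → |·| = √(2000²+5²) = √4000025 ≈ 2000, ∠ = arctan(5/2000) ≈ 0.14°
∠T = 45.00° − 60.61° = -15.61°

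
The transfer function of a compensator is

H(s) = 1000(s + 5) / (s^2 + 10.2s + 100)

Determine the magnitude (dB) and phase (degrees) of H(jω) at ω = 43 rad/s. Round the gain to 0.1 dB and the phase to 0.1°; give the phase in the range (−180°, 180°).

At s = jω = j43:
zero (s+5): 5 + j43 → |·| = √(5²+43²) = √1874 ≈ 43.29, ∠ = arctan(43/5) ≈ 83.37°
quadratic: (j43)² + 10.2·j43 + 100 = -1749 + j438.6 → |·| ≈ 1803.2, ∠ ≈ 165.92°
|H| = 1000 · 43.29 / 1803.2 ≈ 24.007
Gain = 20 log₁₀(24.007) ≈ 27.61 dB
∠H = 83.37° − 165.92° = -82.55°

27.6 dB, -82.6°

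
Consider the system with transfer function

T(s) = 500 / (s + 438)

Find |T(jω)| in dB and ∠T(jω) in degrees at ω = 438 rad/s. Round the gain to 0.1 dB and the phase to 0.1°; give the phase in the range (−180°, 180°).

-1.9 dB, -45.0°

At s = jω = j438:
pole (s+438): 438 + j438 → |·| = √(438²+438²) = √383688 ≈ 619.43, ∠ = arctan(438/438) ≈ 45.00°
|T| = 500 / 619.43 ≈ 0.80719
Gain = 20 log₁₀(0.80719) ≈ -1.86 dB
∠T = 0.00° − 45.00° = -45.00°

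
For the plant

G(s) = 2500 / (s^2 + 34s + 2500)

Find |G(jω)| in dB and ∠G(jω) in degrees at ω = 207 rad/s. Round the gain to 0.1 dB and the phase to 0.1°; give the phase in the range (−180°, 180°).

-24.3 dB, -170.1°

At s = jω = j207:
quadratic: (j207)² + 34·j207 + 2500 = -40349 + j7038 → |·| ≈ 40958, ∠ ≈ 170.11°
|G| = 2500 / 40958 ≈ 0.061038
Gain = 20 log₁₀(0.061038) ≈ -24.29 dB
∠G = 0.00° − 170.11° = -170.11°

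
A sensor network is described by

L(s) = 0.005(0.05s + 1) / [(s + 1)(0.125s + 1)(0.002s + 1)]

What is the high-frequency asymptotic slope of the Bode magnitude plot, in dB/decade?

-40 dB/decade

Each pole contributes −20 dB/decade at high frequency; each zero contributes +20 dB/decade.
Net: 1 zero(s) − 3 pole(s) → -40 dB/decade.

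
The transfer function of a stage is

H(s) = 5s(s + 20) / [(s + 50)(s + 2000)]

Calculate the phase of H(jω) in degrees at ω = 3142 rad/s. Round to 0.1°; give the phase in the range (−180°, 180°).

At s = jω = j3142:
zero (s+20): 20 + j3142 → |·| = √(20²+3142²) = √9872564 ≈ 3142.1, ∠ = arctan(3142/20) ≈ 89.64°
zero at origin: s = j3142 → |·| = 3142, ∠ = 90.00°
pole (s+50): 50 + j3142 → |·| = √(50²+3142²) = √9874664 ≈ 3142.4, ∠ = arctan(3142/50) ≈ 89.09°
pole (s+2000): 2000 + j3142 → |·| = √(2000²+3142²) = √13872164 ≈ 3724.5, ∠ = arctan(3142/2000) ≈ 57.52°
∠H = 179.64° − 146.61° = 33.03°

33.0°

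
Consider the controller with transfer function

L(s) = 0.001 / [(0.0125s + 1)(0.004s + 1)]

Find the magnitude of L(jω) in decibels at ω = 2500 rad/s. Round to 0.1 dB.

-109.9 dB

At ω = 2500 rad/s:
pole (1 + j2500·0.0125) = 1 + j31.25 → |·| ≈ 31.266, ∠ ≈ 88.17°
pole (1 + j2500·0.004) = 1 + j10 → |·| ≈ 10.05, ∠ ≈ 84.29°
|L| = 0.001 · 1 / (31.266 · 10.05) ≈ 3.1825e-06
Gain = 20 log₁₀(3.1825e-06) ≈ -109.94 dB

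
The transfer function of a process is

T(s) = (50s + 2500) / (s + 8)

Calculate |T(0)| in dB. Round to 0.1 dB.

T(0) = 2500 / 8 = 312.5
20 log₁₀(312.5) ≈ 49.90 dB

49.9 dB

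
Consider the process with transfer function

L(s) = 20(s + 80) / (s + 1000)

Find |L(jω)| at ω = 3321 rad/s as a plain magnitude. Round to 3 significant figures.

At s = jω = j3321:
zero (s+80): 80 + j3321 → |·| = √(80²+3321²) = √11035441 ≈ 3322, ∠ = arctan(3321/80) ≈ 88.62°
pole (s+1000): 1000 + j3321 → |·| = √(1000²+3321²) = √12029041 ≈ 3468.3, ∠ = arctan(3321/1000) ≈ 73.24°
|L| = 20 · 3322 / 3468.3 ≈ 19.156

19.2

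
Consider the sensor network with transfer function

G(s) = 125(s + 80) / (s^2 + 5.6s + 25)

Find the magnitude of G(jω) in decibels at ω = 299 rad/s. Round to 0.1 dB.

At s = jω = j299:
zero (s+80): 80 + j299 → |·| = √(80²+299²) = √95801 ≈ 309.52, ∠ = arctan(299/80) ≈ 75.02°
quadratic: (j299)² + 5.6·j299 + 25 = -89376 + j1674.4 → |·| ≈ 89392, ∠ ≈ 178.93°
|G| = 125 · 309.52 / 89392 ≈ 0.43281
Gain = 20 log₁₀(0.43281) ≈ -7.27 dB

-7.3 dB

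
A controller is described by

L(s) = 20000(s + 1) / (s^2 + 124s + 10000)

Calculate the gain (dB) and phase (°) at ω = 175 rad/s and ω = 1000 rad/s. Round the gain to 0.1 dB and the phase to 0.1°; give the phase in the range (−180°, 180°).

At s = jω = j175:
zero (s+1): 1 + j175 → |·| = √(1²+175²) = √30626 ≈ 175, ∠ = arctan(175/1) ≈ 89.67°
quadratic: (j175)² + 124·j175 + 10000 = -20625 + j21700 → |·| ≈ 29938, ∠ ≈ 133.55°
|L| = 20000 · 175 / 29938 ≈ 116.91
Gain = 20 log₁₀(116.91) ≈ 41.36 dB
∠L = 89.67° − 133.55° = -43.88°

At s = jω = j1000:
zero (s+1): 1 + j1000 → |·| = √(1²+1000²) = √1000001 ≈ 1000, ∠ = arctan(1000/1) ≈ 89.94°
quadratic: (j1000)² + 124·j1000 + 10000 = -990000 + j124000 → |·| ≈ 9.9774e+05, ∠ ≈ 172.86°
|L| = 20000 · 1000 / 9.9774e+05 ≈ 20.045
Gain = 20 log₁₀(20.045) ≈ 26.04 dB
∠L = 89.94° − 172.86° = -82.92°

ω = 175: 41.4 dB, -43.9°; ω = 1000: 26.0 dB, -82.9°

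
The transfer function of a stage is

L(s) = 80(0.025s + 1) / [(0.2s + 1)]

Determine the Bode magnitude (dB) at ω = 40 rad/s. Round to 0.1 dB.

22.9 dB

At ω = 40 rad/s:
zero (1 + j40·0.025) = 1 + j1 → |·| ≈ 1.4142, ∠ ≈ 45.00°
pole (1 + j40·0.2) = 1 + j8 → |·| ≈ 8.0623, ∠ ≈ 82.87°
|L| = 80 · 1.4142 / (8.0623) ≈ 14.033
Gain = 20 log₁₀(14.033) ≈ 22.94 dB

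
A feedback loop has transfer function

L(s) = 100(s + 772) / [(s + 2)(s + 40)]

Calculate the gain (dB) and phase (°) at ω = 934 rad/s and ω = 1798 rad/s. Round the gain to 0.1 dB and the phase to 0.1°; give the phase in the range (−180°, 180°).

ω = 934: -17.2 dB, -127.0°; ω = 1798: -24.4 dB, -111.9°

At s = jω = j934:
zero (s+772): 772 + j934 → |·| = √(772²+934²) = √1468340 ≈ 1211.8, ∠ = arctan(934/772) ≈ 50.42°
pole (s+2): 2 + j934 → |·| = √(2²+934²) = √872360 ≈ 934, ∠ = arctan(934/2) ≈ 89.88°
pole (s+40): 40 + j934 → |·| = √(40²+934²) = √873956 ≈ 934.86, ∠ = arctan(934/40) ≈ 87.55°
|L| = 100 · 1211.8 / 8.7316e+05 ≈ 0.13878
Gain = 20 log₁₀(0.13878) ≈ -17.15 dB
∠L = 50.42° − 177.43° = -127.01°

At s = jω = j1798:
zero (s+772): 772 + j1798 → |·| = √(772²+1798²) = √3828788 ≈ 1956.7, ∠ = arctan(1798/772) ≈ 66.76°
pole (s+2): 2 + j1798 → |·| = √(2²+1798²) = √3232808 ≈ 1798, ∠ = arctan(1798/2) ≈ 89.94°
pole (s+40): 40 + j1798 → |·| = √(40²+1798²) = √3234404 ≈ 1798.4, ∠ = arctan(1798/40) ≈ 88.73°
|L| = 100 · 1956.7 / 3.2335e+06 ≈ 0.060513
Gain = 20 log₁₀(0.060513) ≈ -24.36 dB
∠L = 66.76° − 178.67° = -111.91°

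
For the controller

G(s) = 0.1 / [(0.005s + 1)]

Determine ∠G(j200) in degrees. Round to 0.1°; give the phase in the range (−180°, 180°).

-45.0°

At ω = 200 rad/s:
pole (1 + j200·0.005) = 1 + j1 → |·| ≈ 1.4142, ∠ ≈ 45.00°
∠G = (0°) − (45.00°) = -45.00°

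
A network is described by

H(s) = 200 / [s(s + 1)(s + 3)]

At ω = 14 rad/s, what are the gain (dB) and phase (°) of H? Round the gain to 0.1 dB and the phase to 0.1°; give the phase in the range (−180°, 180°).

At s = jω = j14:
pole (s+1): 1 + j14 → |·| = √(1²+14²) = √197 ≈ 14.036, ∠ = arctan(14/1) ≈ 85.91°
pole (s+3): 3 + j14 → |·| = √(3²+14²) = √205 ≈ 14.318, ∠ = arctan(14/3) ≈ 77.91°
pole at origin: |s| = 14, ∠ = 90.00° (in denominator)
|H| = 200 / 2813.5 ≈ 0.071086
Gain = 20 log₁₀(0.071086) ≈ -22.96 dB
∠H = 0.00° − 253.82° = -253.82° ≡ 106.18° (principal value)

-23.0 dB, 106.2°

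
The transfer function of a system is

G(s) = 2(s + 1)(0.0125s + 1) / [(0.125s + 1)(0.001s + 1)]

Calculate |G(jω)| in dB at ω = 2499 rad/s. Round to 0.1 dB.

At ω = 2499 rad/s:
zero (1 + j2499·1) = 1 + j2499 → |·| ≈ 2499, ∠ ≈ 89.98°
zero (1 + j2499·0.0125) = 1 + j31.2375 → |·| ≈ 31.254, ∠ ≈ 88.17°
pole (1 + j2499·0.125) = 1 + j312.375 → |·| ≈ 312.38, ∠ ≈ 89.82°
pole (1 + j2499·0.001) = 1 + j2.499 → |·| ≈ 2.6917, ∠ ≈ 68.19°
|G| = 2 · 2499 · 31.254 / (312.38 · 2.6917) ≈ 185.78
Gain = 20 log₁₀(185.78) ≈ 45.38 dB

45.4 dB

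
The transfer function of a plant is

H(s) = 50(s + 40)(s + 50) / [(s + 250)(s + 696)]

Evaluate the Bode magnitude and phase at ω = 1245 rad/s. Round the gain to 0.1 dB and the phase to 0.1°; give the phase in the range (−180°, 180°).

At s = jω = j1245:
zero (s+40): 40 + j1245 → |·| = √(40²+1245²) = √1551625 ≈ 1245.6, ∠ = arctan(1245/40) ≈ 88.16°
zero (s+50): 50 + j1245 → |·| = √(50²+1245²) = √1552525 ≈ 1246, ∠ = arctan(1245/50) ≈ 87.70°
pole (s+250): 250 + j1245 → |·| = √(250²+1245²) = √1612525 ≈ 1269.9, ∠ = arctan(1245/250) ≈ 78.65°
pole (s+696): 696 + j1245 → |·| = √(696²+1245²) = √2034441 ≈ 1426.3, ∠ = arctan(1245/696) ≈ 60.79°
|H| = 50 · 1.552e+06 / 1.8113e+06 ≈ 42.842
Gain = 20 log₁₀(42.842) ≈ 32.64 dB
∠H = 175.86° − 139.44° = 36.42°

32.6 dB, 36.4°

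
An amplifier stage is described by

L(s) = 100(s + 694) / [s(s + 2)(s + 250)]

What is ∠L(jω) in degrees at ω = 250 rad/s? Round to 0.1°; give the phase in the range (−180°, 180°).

155.3°

At s = jω = j250:
zero (s+694): 694 + j250 → |·| = √(694²+250²) = √544136 ≈ 737.66, ∠ = arctan(250/694) ≈ 19.81°
pole (s+2): 2 + j250 → |·| = √(2²+250²) = √62504 ≈ 250.01, ∠ = arctan(250/2) ≈ 89.54°
pole (s+250): 250 + j250 → |·| = √(250²+250²) = √125000 ≈ 353.55, ∠ = arctan(250/250) ≈ 45.00°
pole at origin: |s| = 250, ∠ = 90.00° (in denominator)
∠L = 19.81° − 224.54° = -204.73° ≡ 155.27° (principal value)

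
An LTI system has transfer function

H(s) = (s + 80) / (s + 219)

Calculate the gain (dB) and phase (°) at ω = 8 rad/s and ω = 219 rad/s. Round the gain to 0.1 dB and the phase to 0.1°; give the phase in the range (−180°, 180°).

ω = 8: -8.7 dB, 3.6°; ω = 219: -2.5 dB, 24.9°

Substitute s = j8:
Numerator: (j8) + 80 = 80 + j8
Denominator: (j8) + 219 = 219 + j8
|N| = √(80² + 8²) ≈ 80.399, ∠N ≈ 5.71°
|D| = √(219² + 8²) ≈ 219.15, ∠D ≈ 2.09°
|H| = 80.399 / 219.15 ≈ 0.36687
Gain = 20 log₁₀(0.36687) ≈ -8.71 dB
∠H = 5.71° − 2.09° = 3.62°

Substitute s = j219:
Numerator: (j219) + 80 = 80 + j219
Denominator: (j219) + 219 = 219 + j219
|N| = √(80² + 219²) ≈ 233.15, ∠N ≈ 69.93°
|D| = √(219² + 219²) ≈ 309.71, ∠D ≈ 45.00°
|H| = 233.15 / 309.71 ≈ 0.7528
Gain = 20 log₁₀(0.7528) ≈ -2.47 dB
∠H = 69.93° − 45.00° = 24.93°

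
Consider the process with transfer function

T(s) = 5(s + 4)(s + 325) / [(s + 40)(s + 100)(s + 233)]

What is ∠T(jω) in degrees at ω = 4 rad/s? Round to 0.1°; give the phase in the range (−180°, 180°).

36.7°

At s = jω = j4:
zero (s+4): 4 + j4 → |·| = √(4²+4²) = √32 ≈ 5.6569, ∠ = arctan(4/4) ≈ 45.00°
zero (s+325): 325 + j4 → |·| = √(325²+4²) = √105641 ≈ 325.02, ∠ = arctan(4/325) ≈ 0.71°
pole (s+40): 40 + j4 → |·| = √(40²+4²) = √1616 ≈ 40.2, ∠ = arctan(4/40) ≈ 5.71°
pole (s+100): 100 + j4 → |·| = √(100²+4²) = √10016 ≈ 100.08, ∠ = arctan(4/100) ≈ 2.29°
pole (s+233): 233 + j4 → |·| = √(233²+4²) = √54305 ≈ 233.03, ∠ = arctan(4/233) ≈ 0.98°
∠T = 45.71° − 8.98° = 36.73°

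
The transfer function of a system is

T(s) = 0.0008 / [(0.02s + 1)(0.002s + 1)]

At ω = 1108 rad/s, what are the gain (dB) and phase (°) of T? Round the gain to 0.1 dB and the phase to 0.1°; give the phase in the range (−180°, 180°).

-96.6 dB, -153.1°

At ω = 1108 rad/s:
pole (1 + j1108·0.02) = 1 + j22.16 → |·| ≈ 22.183, ∠ ≈ 87.42°
pole (1 + j1108·0.002) = 1 + j2.216 → |·| ≈ 2.4312, ∠ ≈ 65.71°
|T| = 0.0008 · 1 / (22.183 · 2.4312) ≈ 1.4834e-05
Gain = 20 log₁₀(1.4834e-05) ≈ -96.57 dB
∠T = (0°) − (87.42° + 65.71°) = -153.13°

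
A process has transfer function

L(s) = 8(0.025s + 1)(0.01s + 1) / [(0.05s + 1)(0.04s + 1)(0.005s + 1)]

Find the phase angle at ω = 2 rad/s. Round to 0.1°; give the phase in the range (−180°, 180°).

-6.8°

At ω = 2 rad/s:
zero (1 + j2·0.025) = 1 + j0.05 → |·| ≈ 1.0012, ∠ ≈ 2.86°
zero (1 + j2·0.01) = 1 + j0.02 → |·| ≈ 1.0002, ∠ ≈ 1.15°
pole (1 + j2·0.05) = 1 + j0.1 → |·| ≈ 1.005, ∠ ≈ 5.71°
pole (1 + j2·0.04) = 1 + j0.08 → |·| ≈ 1.0032, ∠ ≈ 4.57°
pole (1 + j2·0.005) = 1 + j0.01 → |·| ≈ 1, ∠ ≈ 0.57°
∠L = (2.86° + 1.15°) − (5.71° + 4.57° + 0.57°) = -6.84°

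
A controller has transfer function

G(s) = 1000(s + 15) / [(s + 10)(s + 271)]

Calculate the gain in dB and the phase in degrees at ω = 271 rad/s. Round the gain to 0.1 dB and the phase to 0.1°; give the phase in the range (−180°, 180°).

At s = jω = j271:
zero (s+15): 15 + j271 → |·| = √(15²+271²) = √73666 ≈ 271.41, ∠ = arctan(271/15) ≈ 86.83°
pole (s+10): 10 + j271 → |·| = √(10²+271²) = √73541 ≈ 271.18, ∠ = arctan(271/10) ≈ 87.89°
pole (s+271): 271 + j271 → |·| = √(271²+271²) = √146882 ≈ 383.25, ∠ = arctan(271/271) ≈ 45.00°
|G| = 1000 · 271.41 / 1.0393e+05 ≈ 2.6115
Gain = 20 log₁₀(2.6115) ≈ 8.34 dB
∠G = 86.83° − 132.89° = -46.06°

8.3 dB, -46.1°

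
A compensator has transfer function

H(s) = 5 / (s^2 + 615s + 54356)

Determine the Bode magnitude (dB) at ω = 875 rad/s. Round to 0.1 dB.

-105.0 dB

Substitute s = j875:
Numerator: 5 = 5 + j0
Denominator: (j875)^2 + 615(j875) + 54356 = -711269 + j538125
|N| = √(5² + 0²) ≈ 5, ∠N ≈ 0.00°
|D| = √(711269² + 538125²) ≈ 8.919e+05, ∠D ≈ 142.89°
|H| = 5 / 8.919e+05 ≈ 5.606e-06
Gain = 20 log₁₀(5.606e-06) ≈ -105.03 dB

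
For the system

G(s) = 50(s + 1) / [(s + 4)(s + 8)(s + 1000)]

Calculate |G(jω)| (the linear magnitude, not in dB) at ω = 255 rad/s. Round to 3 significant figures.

0.000190

At s = jω = j255:
zero (s+1): 1 + j255 → |·| = √(1²+255²) = √65026 ≈ 255, ∠ = arctan(255/1) ≈ 89.78°
pole (s+4): 4 + j255 → |·| = √(4²+255²) = √65041 ≈ 255.03, ∠ = arctan(255/4) ≈ 89.10°
pole (s+8): 8 + j255 → |·| = √(8²+255²) = √65089 ≈ 255.13, ∠ = arctan(255/8) ≈ 88.20°
pole (s+1000): 1000 + j255 → |·| = √(1000²+255²) = √1065025 ≈ 1032, ∠ = arctan(255/1000) ≈ 14.31°
|G| = 50 · 255 / 6.7148e+07 ≈ 0.00018988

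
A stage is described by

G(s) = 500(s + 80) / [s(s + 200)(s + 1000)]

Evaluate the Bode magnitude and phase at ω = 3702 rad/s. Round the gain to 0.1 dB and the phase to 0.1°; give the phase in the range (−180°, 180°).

-89.1 dB, -163.0°

At s = jω = j3702:
zero (s+80): 80 + j3702 → |·| = √(80²+3702²) = √13711204 ≈ 3702.9, ∠ = arctan(3702/80) ≈ 88.76°
pole (s+200): 200 + j3702 → |·| = √(200²+3702²) = √13744804 ≈ 3707.4, ∠ = arctan(3702/200) ≈ 86.91°
pole (s+1000): 1000 + j3702 → |·| = √(1000²+3702²) = √14704804 ≈ 3834.7, ∠ = arctan(3702/1000) ≈ 74.88°
pole at origin: |s| = 3702, ∠ = 90.00° (in denominator)
|G| = 500 · 3702.9 / 5.263e+10 ≈ 3.5179e-05
Gain = 20 log₁₀(3.5179e-05) ≈ -89.07 dB
∠G = 88.76° − 251.79° = -163.03°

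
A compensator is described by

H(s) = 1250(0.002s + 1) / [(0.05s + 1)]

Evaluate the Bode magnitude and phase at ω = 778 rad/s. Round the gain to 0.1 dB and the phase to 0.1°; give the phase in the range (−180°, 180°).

35.5 dB, -31.3°

At ω = 778 rad/s:
zero (1 + j778·0.002) = 1 + j1.556 → |·| ≈ 1.8496, ∠ ≈ 57.27°
pole (1 + j778·0.05) = 1 + j38.9 → |·| ≈ 38.913, ∠ ≈ 88.53°
|H| = 1250 · 1.8496 / (38.913) ≈ 59.415
Gain = 20 log₁₀(59.415) ≈ 35.48 dB
∠H = (57.27°) − (88.53°) = -31.26°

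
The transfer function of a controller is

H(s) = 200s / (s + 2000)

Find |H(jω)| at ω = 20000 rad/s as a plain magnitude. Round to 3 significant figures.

199

At s = jω = j20000:
zero at origin: s = j20000 → |·| = 20000, ∠ = 90.00°
pole (s+2000): 2000 + j20000 → |·| = √(2000²+20000²) = √404000000 ≈ 20100, ∠ = arctan(20000/2000) ≈ 84.29°
|H| = 200 · 20000 / 20100 ≈ 199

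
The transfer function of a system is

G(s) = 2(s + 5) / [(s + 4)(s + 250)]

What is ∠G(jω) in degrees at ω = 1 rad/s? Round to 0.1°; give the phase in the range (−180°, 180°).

At s = jω = j1:
zero (s+5): 5 + j1 → |·| = √(5²+1²) = √26 ≈ 5.099, ∠ = arctan(1/5) ≈ 11.31°
pole (s+4): 4 + j1 → |·| = √(4²+1²) = √17 ≈ 4.1231, ∠ = arctan(1/4) ≈ 14.04°
pole (s+250): 250 + j1 → |·| = √(250²+1²) = √62501 ≈ 250, ∠ = arctan(1/250) ≈ 0.23°
∠G = 11.31° − 14.27° = -2.96°

-3.0°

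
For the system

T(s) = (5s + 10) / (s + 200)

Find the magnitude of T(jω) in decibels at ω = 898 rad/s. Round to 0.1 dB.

13.8 dB

Substitute s = j898:
Numerator: 5(j898) + 10 = 10 + j4490
Denominator: (j898) + 200 = 200 + j898
|N| = √(10² + 4490²) ≈ 4490, ∠N ≈ 89.87°
|D| = √(200² + 898²) ≈ 920, ∠D ≈ 77.44°
|T| = 4490 / 920 ≈ 4.8804
Gain = 20 log₁₀(4.8804) ≈ 13.77 dB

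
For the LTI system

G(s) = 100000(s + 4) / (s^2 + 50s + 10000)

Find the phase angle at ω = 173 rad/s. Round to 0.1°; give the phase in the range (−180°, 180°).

At s = jω = j173:
zero (s+4): 4 + j173 → |·| = √(4²+173²) = √29945 ≈ 173.05, ∠ = arctan(173/4) ≈ 88.68°
quadratic: (j173)² + 50·j173 + 10000 = -19929 + j8650 → |·| ≈ 21725, ∠ ≈ 156.54°
∠G = 88.68° − 156.54° = -67.86°

-67.9°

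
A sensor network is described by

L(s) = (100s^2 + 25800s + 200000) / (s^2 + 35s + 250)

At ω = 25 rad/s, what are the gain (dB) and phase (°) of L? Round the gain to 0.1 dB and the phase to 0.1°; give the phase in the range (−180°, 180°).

56.8 dB, -35.2°

Substitute s = j25:
Numerator: 100(j25)^2 + 25800(j25) + 200000 = 137500 + j645000
Denominator: (j25)^2 + 35(j25) + 250 = -375 + j875
|N| = √(137500² + 645000²) ≈ 6.5949e+05, ∠N ≈ 77.97°
|D| = √(375² + 875²) ≈ 951.97, ∠D ≈ 113.20°
|L| = 6.5949e+05 / 951.97 ≈ 692.76
Gain = 20 log₁₀(692.76) ≈ 56.81 dB
∠L = 77.97° − 113.20° = -35.23°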